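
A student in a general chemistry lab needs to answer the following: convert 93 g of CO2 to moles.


M(CO2) = 44.01 g/mol
n = mass/M = 93/44.01 = 2.1132 mol

2.1132 mol


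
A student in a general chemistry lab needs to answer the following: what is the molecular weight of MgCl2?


M(MgCl2) = 1×24.31 + 2×35.45
= 24.31 + 70.9
= 95.21 g/mol

95.21 g/mol


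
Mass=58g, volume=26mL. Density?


ρ = mass/volume
= 58/26
= 2.231 g/mL

2.231 g/mL


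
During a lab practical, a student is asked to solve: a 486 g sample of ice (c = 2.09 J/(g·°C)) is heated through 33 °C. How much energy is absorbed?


q = mcΔT = 486 × 2.09 × 33
= 33519.42 J

33519.42 J


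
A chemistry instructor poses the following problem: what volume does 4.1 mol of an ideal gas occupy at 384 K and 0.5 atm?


PV = nRT  (R = 0.08206 L·atm/(mol·K))
V = nRT/P = 4.1×0.08206×384/0.5
= 258.391 L

258.391 L


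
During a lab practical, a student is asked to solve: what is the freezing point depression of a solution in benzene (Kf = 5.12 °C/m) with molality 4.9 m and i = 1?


ΔTf = Kf × m × i
= 5.12 × 4.9 × 1
= 25.088 °C

25.088 °C


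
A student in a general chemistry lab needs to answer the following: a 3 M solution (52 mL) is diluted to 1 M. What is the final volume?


C1V1 = C2V2
3 × 52 = 1 × V2
V2 = 156/1 = 156.0 mL

156.0 mL


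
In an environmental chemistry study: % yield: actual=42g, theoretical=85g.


% yield = actual/theoretical × 100
= 42/85 × 100
= 49.41%

49.41%


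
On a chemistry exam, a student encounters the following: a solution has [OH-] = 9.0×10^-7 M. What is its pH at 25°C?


pOH = -log10([OH-]) = -log10(9.0×10^-7)
= 7 - log10(9.0) = 6.05
pH = 14 - pOH = 14 - 6.05 = 7.95

7.95


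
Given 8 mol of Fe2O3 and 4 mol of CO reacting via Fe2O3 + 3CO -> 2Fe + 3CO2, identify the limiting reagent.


Mole ratio available / coefficient:
  Fe2O3: 8/1 = 8.000
  CO: 4/3 = 1.333
Smaller ratio is limiting.

CO


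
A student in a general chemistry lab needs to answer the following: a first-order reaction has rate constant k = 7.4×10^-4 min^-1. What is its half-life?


t½ = ln2/k = 0.693147/(7.4×10^-4 min^-1)
= 936.7 min

936.7 min


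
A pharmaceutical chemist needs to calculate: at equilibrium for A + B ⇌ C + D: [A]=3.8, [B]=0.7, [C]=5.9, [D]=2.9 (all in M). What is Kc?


Kc = [C][D]/([A][B])
= (5.9^1 × 2.9^1)/(3.8^1 × 0.7^1)
= 17.11/2.66
= 6.432

6.432


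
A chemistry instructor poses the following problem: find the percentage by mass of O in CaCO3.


M(CaCO3) = 1×40.08 + 1×12.01 + 3×16.0 = 100.09 g/mol
Mass of O = 3 × 16.0 = 48.00 g/mol
% O = 48.00/100.09 × 100 = 47.96%

47.96%


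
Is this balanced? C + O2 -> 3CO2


Equation: C + O2 -> 3CO2
Check atoms: C: 1≠3, O: 2≠6
Not balanced

No, not balanced


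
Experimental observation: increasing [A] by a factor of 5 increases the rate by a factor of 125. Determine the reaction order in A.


rate ∝ [A]^n
5^n = 125 → n = 3
Order in A: 3

3


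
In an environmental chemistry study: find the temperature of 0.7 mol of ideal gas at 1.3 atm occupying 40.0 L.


PV = nRT  (R = 0.08206 L·atm/(mol·K))
T = PV/(nR) = 1.3×40.0/(0.7×0.08206)
= 52.00/0.057442
= 905.26 K

905.26 K


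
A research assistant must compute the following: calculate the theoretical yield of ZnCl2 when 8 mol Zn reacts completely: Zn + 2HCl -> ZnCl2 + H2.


Mole ratio ZnCl2:Zn = 1:1
n(ZnCl2) = 8 × 1/1 = 8.000 mol
mass = 8.000 × 136.28 = 1090.24 g

1090.24 g


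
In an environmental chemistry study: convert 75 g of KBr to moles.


M(KBr) = 119.0 g/mol
n = mass/M = 75/119.0 = 0.6303 mol

0.6303 mol


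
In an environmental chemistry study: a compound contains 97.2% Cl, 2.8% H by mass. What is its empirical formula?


Assume 100 g sample. Moles of each element:
  Cl: 97.2/35.45 = 2.742 mol
  H: 2.8/1.008 = 2.778 mol
Divide by smallest (2.742):
  Cl: 2.742/2.742 = 1.0
  H: 2.778/2.742 = 1.01
Empirical formula: HCl

HCl


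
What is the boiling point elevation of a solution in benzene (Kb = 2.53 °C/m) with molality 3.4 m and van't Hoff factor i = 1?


ΔTb = Kb × m × i
= 2.53 × 3.4 × 1
= 8.602 °C

8.602 °C


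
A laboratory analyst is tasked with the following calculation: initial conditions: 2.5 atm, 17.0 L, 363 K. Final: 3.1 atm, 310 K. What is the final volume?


P1V1/T1 = P2V2/T2
V2 = P1V1T2/(T1P2)
= 2.5×17.0×310/(363×3.1)
= 11.708 L

11.708 L


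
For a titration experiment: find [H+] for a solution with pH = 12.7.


[H+] = 10^(-pH) = 10^(-12.7)
= 2.0×10^-13 M

2.0×10^-13 M


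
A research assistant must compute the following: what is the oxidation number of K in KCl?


Group 1 metal: +1
Oxidation number: +1

+1


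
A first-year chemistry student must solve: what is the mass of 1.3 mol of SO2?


M(SO2) = 64.07 g/mol
mass = n × M = 1.3 × 64.07 = 83.29 g

83.29 g


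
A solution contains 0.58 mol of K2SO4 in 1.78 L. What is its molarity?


M = n/V = 0.58/1.78 = 0.326 mol/L

0.326 M


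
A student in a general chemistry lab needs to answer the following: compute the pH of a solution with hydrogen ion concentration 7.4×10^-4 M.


pH = -log10([H+]) = -log10(7.4×10^-4)
= 4 - log10(7.4)
= 4 - 0.87
= 3.13

3.13


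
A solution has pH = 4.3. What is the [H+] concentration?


[H+] = 10^(-pH) = 10^(-4.3)
= 5.01×10^-5 M

5.01×10^-5 M


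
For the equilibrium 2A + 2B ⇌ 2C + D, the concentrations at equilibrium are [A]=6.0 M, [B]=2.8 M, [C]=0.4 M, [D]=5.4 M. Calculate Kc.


Kc = [C]^2[D]/([A]^2[B]^2)
= (0.4^2 × 5.4^1)/(6.0^2 × 2.8^2)
= 0.864/282.24
= 0.003061

0.003061


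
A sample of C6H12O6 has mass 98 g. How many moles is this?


M(C6H12O6) = 180.16 g/mol
n = mass/M = 98/180.16 = 0.544 mol

0.544 mol


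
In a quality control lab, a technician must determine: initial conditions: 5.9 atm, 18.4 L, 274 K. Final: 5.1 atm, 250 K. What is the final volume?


P1V1/T1 = P2V2/T2
V2 = P1V1T2/(T1P2)
= 5.9×18.4×250/(274×5.1)
= 19.422 L

19.422 L


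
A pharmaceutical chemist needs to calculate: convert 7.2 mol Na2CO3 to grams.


M(Na2CO3) = 105.99 g/mol
mass = n × M = 7.2 × 105.99 = 763.13 g

763.13 g


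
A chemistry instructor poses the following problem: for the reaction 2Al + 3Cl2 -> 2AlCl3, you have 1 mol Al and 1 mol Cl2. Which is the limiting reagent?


Mole ratio available / coefficient:
  Al: 1/2 = 0.500
  Cl2: 1/3 = 0.333
Smaller ratio is limiting.

Cl2


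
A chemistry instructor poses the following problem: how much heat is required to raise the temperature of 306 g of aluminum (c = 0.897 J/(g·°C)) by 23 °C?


q = mcΔT = 306 × 0.897 × 23
= 6313.09 J

6313.09 J


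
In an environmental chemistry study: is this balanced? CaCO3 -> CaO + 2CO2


Equation: CaCO3 -> CaO + 2CO2
Check atoms: C: 1≠2, Ca: 1=1, O: 3≠5
Not balanced

No, not balanced


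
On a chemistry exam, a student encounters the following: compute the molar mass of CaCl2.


M(CaCl2) = 1×40.08 + 2×35.45
= 40.08 + 70.9
= 110.98 g/mol

110.98 g/mol


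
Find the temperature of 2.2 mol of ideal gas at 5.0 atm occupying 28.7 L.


PV = nRT  (R = 0.08206 L·atm/(mol·K))
T = PV/(nR) = 5.0×28.7/(2.2×0.08206)
= 143.50/0.180532
= 794.87 K

794.87 K


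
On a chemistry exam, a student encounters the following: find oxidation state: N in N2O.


2x + (-2) = 0, so x = +1
Oxidation number: +1

+1


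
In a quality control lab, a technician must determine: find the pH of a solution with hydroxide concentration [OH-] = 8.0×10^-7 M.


pOH = -log10([OH-]) = -log10(8.0×10^-7)
= 7 - log10(8.0) = 6.1
pH = 14 - pOH = 14 - 6.1 = 7.9

7.9


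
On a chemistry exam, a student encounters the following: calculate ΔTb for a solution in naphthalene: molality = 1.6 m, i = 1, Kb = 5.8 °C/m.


ΔTb = Kb × m × i
= 5.8 × 1.6 × 1
= 9.28 °C

9.28 °C


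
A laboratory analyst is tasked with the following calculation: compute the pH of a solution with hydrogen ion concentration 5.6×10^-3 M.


pH = -log10([H+]) = -log10(5.6×10^-3)
= 3 - log10(5.6)
= 3 - 0.75
= 2.25

2.25


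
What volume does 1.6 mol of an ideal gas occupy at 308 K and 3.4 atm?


PV = nRT  (R = 0.08206 L·atm/(mol·K))
V = nRT/P = 1.6×0.08206×308/3.4
= 11.894 L

11.894 L


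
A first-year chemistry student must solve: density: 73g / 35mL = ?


ρ = mass/volume
= 73/35
= 2.086 g/mL

2.086 g/mL


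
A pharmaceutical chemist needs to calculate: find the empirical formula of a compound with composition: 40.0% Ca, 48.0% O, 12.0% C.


Assume 100 g sample. Moles of each element:
  Ca: 40.0/40.08 = 0.998 mol
  O: 48.0/16.0 = 3.0 mol
  C: 12.0/12.01 = 0.999 mol
Divide by smallest (0.998):
  Ca: 0.998/0.998 = 1.0
  O: 3.0/0.998 = 3.01
  C: 0.999/0.998 = 1.0
Empirical formula: CaCO3

CaCO3


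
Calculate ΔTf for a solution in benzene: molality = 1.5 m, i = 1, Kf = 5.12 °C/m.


ΔTf = Kf × m × i
= 5.12 × 1.5 × 1
= 7.68 °C

7.68 °C


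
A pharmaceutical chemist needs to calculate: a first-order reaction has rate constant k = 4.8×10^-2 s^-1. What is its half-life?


t½ = ln2/k = 0.693147/(4.8×10^-2 s^-1)
= 14.44 s

14.44 s


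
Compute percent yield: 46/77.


% yield = actual/theoretical × 100
= 46/77 × 100
= 59.74%

59.74%


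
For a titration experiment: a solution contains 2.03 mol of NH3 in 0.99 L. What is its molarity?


M = n/V = 2.03/0.99 = 2.051 mol/L

2.051 M


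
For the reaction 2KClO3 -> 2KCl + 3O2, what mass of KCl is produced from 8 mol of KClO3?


Mole ratio KCl:KClO3 = 2:2
n(KCl) = 8 × 2/2 = 8.000 mol
mass = 8.000 × 74.55 = 596.4 g

596.4 g


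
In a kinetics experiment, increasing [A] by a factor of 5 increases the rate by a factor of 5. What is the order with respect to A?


rate ∝ [A]^n
5^n = 5 → n = 1
Order in A: 1

1


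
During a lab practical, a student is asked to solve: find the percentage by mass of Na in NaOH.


M(NaOH) = 1×22.99 + 1×16.0 + 1×1.008 = 39.998 g/mol
Mass of Na = 1 × 22.99 = 22.99 g/mol
% Na = 22.99/39.998 × 100 = 57.48%

57.48%


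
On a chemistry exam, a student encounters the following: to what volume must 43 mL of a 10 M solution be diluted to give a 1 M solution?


C1V1 = C2V2
10 × 43 = 1 × V2
V2 = 430/1 = 430.0 mL

430.0 mL


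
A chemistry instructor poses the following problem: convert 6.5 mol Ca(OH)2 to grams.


M(Ca(OH)2) = 74.1 g/mol
mass = n × M = 6.5 × 74.1 = 481.65 g

481.65 g


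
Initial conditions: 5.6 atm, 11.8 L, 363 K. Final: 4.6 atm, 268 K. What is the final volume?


P1V1/T1 = P2V2/T2
V2 = P1V1T2/(T1P2)
= 5.6×11.8×268/(363×4.6)
= 10.606 L

10.606 L


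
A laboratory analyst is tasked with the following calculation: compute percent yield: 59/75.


% yield = actual/theoretical × 100
= 59/75 × 100
= 78.67%

78.67%


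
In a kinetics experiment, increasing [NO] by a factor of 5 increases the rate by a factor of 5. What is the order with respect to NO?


rate ∝ [NO]^n
5^n = 5 → n = 1
Order in NO: 1

1


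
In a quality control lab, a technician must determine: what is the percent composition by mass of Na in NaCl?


M(NaCl) = 1×22.99 + 1×35.45 = 58.44 g/mol
Mass of Na = 1 × 22.99 = 22.99 g/mol
% Na = 22.99/58.44 × 100 = 39.34%

39.34%


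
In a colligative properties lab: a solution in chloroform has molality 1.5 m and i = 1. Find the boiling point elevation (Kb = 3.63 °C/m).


ΔTb = Kb × m × i
= 3.63 × 1.5 × 1
= 5.445 °C

5.445 °C


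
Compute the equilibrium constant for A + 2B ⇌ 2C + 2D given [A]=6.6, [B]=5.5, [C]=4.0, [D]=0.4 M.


Kc = [C]^2[D]^2/([A][B]^2)
= (4.0^2 × 0.4^2)/(6.6^1 × 5.5^2)
= 2.56/199.65
= 0.01282

0.01282


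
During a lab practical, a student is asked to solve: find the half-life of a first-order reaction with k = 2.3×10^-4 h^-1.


t½ = ln2/k = 0.693147/(2.3×10^-4 h^-1)
= 3014 h

3014 h


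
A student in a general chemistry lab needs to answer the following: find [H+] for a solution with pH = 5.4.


[H+] = 10^(-pH) = 10^(-5.4)
= 3.98×10^-6 M

3.98×10^-6 M


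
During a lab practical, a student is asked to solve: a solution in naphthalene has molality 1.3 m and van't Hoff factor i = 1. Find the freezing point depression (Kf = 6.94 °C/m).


ΔTf = Kf × m × i
= 6.94 × 1.3 × 1
= 9.022 °C

9.022 °C


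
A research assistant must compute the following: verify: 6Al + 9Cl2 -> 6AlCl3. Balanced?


Equation: 6Al + 9Cl2 -> 6AlCl3
Check atoms: Al: 6=6, Cl: 18=18
Balanced

Yes, balanced


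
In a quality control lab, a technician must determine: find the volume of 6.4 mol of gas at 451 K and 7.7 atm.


PV = nRT  (R = 0.08206 L·atm/(mol·K))
V = nRT/P = 6.4×0.08206×451/7.7
= 30.761 L

30.761 L


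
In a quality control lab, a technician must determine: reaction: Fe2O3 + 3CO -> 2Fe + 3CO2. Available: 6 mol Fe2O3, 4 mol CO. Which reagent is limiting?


Mole ratio available / coefficient:
  Fe2O3: 6/1 = 6.000
  CO: 4/3 = 1.333
Smaller ratio is limiting.

CO


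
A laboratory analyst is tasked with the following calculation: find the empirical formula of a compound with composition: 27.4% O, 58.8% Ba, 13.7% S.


Assume 100 g sample. Moles of each element:
  O: 27.4/16.0 = 1.712 mol
  Ba: 58.8/137.33 = 0.428 mol
  S: 13.7/32.07 = 0.427 mol
Divide by smallest (0.427):
  O: 1.712/0.427 = 4.01
  Ba: 0.428/0.427 = 1.0
  S: 0.427/0.427 = 1.0
Empirical formula: BaSO4

BaSO4


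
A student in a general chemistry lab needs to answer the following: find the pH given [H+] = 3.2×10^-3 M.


pH = -log10([H+]) = -log10(3.2×10^-3)
= 3 - log10(3.2)
= 3 - 0.51
= 2.49

2.49


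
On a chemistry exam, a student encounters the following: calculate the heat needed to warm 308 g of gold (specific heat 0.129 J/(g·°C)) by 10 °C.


q = mcΔT = 308 × 0.129 × 10
= 397.32 J

397.32 J


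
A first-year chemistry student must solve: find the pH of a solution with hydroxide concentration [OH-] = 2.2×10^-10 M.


pOH = -log10([OH-]) = -log10(2.2×10^-10)
= 10 - log10(2.2) = 9.66
pH = 14 - pOH = 14 - 9.66 = 4.34

4.34


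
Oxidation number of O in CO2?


O is usually -2
Oxidation number: -2

-2


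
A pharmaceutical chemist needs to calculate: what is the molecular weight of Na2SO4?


M(Na2SO4) = 2×22.99 + 1×32.07 + 4×16.0
= 45.98 + 32.07 + 64.0
= 142.05 g/mol

142.05 g/mol


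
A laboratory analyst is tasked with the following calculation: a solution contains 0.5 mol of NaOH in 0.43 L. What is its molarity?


M = n/V = 0.5/0.43 = 1.163 mol/L

1.163 M


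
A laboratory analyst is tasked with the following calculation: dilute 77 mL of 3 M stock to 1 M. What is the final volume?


C1V1 = C2V2
3 × 77 = 1 × V2
V2 = 231/1 = 231.0 mL

231.0 mL


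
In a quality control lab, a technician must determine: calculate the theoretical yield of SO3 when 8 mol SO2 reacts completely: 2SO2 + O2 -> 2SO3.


Mole ratio SO3:SO2 = 2:2
n(SO3) = 8 × 2/2 = 8.000 mol
mass = 8.000 × 80.07 = 640.56 g

640.56 g


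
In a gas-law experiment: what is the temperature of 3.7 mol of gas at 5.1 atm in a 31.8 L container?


PV = nRT  (R = 0.08206 L·atm/(mol·K))
T = PV/(nR) = 5.1×31.8/(3.7×0.08206)
= 162.18/0.303622
= 534.15 K

534.15 K


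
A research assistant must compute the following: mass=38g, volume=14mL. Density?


ρ = mass/volume
= 38/14
= 2.714 g/mL

2.714 g/mL


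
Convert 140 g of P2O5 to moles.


M(P2O5) = 141.94 g/mol
n = mass/M = 140/141.94 = 0.9863 mol

0.9863 mol


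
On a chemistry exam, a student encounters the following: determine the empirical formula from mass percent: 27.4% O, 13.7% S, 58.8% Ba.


Assume 100 g sample. Moles of each element:
  O: 27.4/16.0 = 1.712 mol
  S: 13.7/32.07 = 0.427 mol
  Ba: 58.8/137.33 = 0.428 mol
Divide by smallest (0.427):
  O: 1.712/0.427 = 4.01
  S: 0.427/0.427 = 1.0
  Ba: 0.428/0.427 = 1.0
Empirical formula: BaSO4

BaSO4


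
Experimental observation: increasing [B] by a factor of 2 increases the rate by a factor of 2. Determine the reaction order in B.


rate ∝ [B]^n
2^n = 2 → n = 1
Order in B: 1

1


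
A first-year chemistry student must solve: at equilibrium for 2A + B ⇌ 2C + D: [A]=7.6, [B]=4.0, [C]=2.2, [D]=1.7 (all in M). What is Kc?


Kc = [C]^2[D]/([A]^2[B])
= (2.2^2 × 1.7^1)/(7.6^2 × 4.0^1)
= 8.228/231.04
= 0.03561

0.03561


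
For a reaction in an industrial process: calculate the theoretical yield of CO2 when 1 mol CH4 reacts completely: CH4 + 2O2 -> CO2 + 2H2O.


Mole ratio CO2:CH4 = 1:1
n(CO2) = 1 × 1/1 = 1.000 mol
mass = 1.000 × 44.01 = 44.01 g

44.01 g


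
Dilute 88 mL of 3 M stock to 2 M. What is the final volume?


C1V1 = C2V2
3 × 88 = 2 × V2
V2 = 264/2 = 132.0 mL

132.0 mL


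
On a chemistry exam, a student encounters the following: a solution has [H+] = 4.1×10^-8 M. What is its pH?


pH = -log10([H+]) = -log10(4.1×10^-8)
= 8 - log10(4.1)
= 8 - 0.61
= 7.39

7.39


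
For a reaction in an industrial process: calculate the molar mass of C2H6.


M(C2H6) = 2×12.01 + 6×1.008
= 24.02 + 6.05
= 30.07 g/mol

30.07 g/mol


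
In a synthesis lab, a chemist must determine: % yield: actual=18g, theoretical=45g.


% yield = actual/theoretical × 100
= 18/45 × 100
= 40.0%

40.0%


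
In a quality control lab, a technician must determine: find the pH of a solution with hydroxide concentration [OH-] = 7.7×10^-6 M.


pOH = -log10([OH-]) = -log10(7.7×10^-6)
= 6 - log10(7.7) = 5.11
pH = 14 - pOH = 14 - 5.11 = 8.89

8.89


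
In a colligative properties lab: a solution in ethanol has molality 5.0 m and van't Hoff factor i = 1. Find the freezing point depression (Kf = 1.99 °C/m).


ΔTf = Kf × m × i
= 1.99 × 5.0 × 1
= 9.95 °C

9.95 °C


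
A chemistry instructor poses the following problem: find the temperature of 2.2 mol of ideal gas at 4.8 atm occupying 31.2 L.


PV = nRT  (R = 0.08206 L·atm/(mol·K))
T = PV/(nR) = 4.8×31.2/(2.2×0.08206)
= 149.76/0.180532
= 829.55 K

829.55 K


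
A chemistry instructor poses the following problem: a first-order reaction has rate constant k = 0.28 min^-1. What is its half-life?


t½ = ln2/k = 0.693147/(0.28 min^-1)
= 2.476 min

2.476 min


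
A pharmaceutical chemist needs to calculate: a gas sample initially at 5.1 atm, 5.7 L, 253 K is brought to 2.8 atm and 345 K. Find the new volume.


P1V1/T1 = P2V2/T2
V2 = P1V1T2/(T1P2)
= 5.1×5.7×345/(253×2.8)
= 14.157 L

14.157 L


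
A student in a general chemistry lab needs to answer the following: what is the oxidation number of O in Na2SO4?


O is usually -2
Oxidation number: -2

-2


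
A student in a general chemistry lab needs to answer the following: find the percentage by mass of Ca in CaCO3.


M(CaCO3) = 1×40.08 + 1×12.01 + 3×16.0 = 100.09 g/mol
Mass of Ca = 1 × 40.08 = 40.08 g/mol
% Ca = 40.08/100.09 × 100 = 40.04%

40.04%


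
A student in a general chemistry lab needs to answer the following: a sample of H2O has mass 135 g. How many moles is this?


M(H2O) = 18.02 g/mol
n = mass/M = 135/18.02 = 7.4917 mol

7.4917 mol


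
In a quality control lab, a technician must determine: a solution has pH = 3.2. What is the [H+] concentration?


[H+] = 10^(-pH) = 10^(-3.2)
= 6.31×10^-4 M

6.31×10^-4 M


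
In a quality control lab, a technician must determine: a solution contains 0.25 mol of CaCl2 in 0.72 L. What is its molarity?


M = n/V = 0.25/0.72 = 0.347 mol/L

0.347 M


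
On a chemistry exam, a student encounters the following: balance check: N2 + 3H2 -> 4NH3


Equation: N2 + 3H2 -> 4NH3
Check atoms: H: 6≠12, N: 2≠4
Not balanced

No, not balanced


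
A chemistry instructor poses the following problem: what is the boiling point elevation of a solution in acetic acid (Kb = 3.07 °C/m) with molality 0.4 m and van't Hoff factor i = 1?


ΔTb = Kb × m × i
= 3.07 × 0.4 × 1
= 1.228 °C

1.228 °C


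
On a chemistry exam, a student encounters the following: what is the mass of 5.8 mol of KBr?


M(KBr) = 119.0 g/mol
mass = n × M = 5.8 × 119.0 = 690.20 g

690.20 g


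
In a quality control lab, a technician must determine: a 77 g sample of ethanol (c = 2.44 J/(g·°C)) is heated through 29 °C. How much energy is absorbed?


q = mcΔT = 77 × 2.44 × 29
= 5448.52 J

5448.52 J


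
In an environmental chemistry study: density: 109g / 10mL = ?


ρ = mass/volume
= 109/10
= 10.9 g/mL

10.9 g/mL


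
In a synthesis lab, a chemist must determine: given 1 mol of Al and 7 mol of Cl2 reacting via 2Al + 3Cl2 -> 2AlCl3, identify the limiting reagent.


Mole ratio available / coefficient:
  Al: 1/2 = 0.500
  Cl2: 7/3 = 2.333
Smaller ratio is limiting.

Al


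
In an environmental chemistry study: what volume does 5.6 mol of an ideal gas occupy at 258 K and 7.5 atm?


PV = nRT  (R = 0.08206 L·atm/(mol·K))
V = nRT/P = 5.6×0.08206×258/7.5
= 15.808 L

15.808 L


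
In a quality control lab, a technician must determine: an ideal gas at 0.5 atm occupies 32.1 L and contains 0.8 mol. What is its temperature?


PV = nRT  (R = 0.08206 L·atm/(mol·K))
T = PV/(nR) = 0.5×32.1/(0.8×0.08206)
= 16.05/0.065648
= 244.49 K

244.49 K


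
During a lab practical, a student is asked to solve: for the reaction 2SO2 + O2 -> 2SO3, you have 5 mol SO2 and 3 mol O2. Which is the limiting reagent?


Mole ratio available / coefficient:
  SO2: 5/2 = 2.500
  O2: 3/1 = 3.000
Smaller ratio is limiting.

SO2


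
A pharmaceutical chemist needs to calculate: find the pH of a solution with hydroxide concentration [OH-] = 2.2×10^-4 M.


pOH = -log10([OH-]) = -log10(2.2×10^-4)
= 4 - log10(2.2) = 3.66
pH = 14 - pOH = 14 - 3.66 = 10.34

10.34


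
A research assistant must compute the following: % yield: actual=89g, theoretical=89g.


% yield = actual/theoretical × 100
= 89/89 × 100
= 100.0%

100.0%


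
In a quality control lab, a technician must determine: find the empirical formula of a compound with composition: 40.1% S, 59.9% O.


Assume 100 g sample. Moles of each element:
  S: 40.1/32.07 = 1.25 mol
  O: 59.9/16.0 = 3.744 mol
Divide by smallest (1.25):
  S: 1.25/1.25 = 1.0
  O: 3.744/1.25 = 3.0
Empirical formula: SO3

SO3


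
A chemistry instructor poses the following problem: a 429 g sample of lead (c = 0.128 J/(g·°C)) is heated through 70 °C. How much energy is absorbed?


q = mcΔT = 429 × 0.128 × 70
= 3843.84 J

3843.84 J


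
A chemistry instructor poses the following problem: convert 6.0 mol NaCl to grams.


M(NaCl) = 58.44 g/mol
mass = n × M = 6.0 × 58.44 = 350.64 g

350.64 g


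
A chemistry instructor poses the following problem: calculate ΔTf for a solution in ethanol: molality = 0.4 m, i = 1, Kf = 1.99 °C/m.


ΔTf = Kf × m × i
= 1.99 × 0.4 × 1
= 0.796 °C

0.796 °C


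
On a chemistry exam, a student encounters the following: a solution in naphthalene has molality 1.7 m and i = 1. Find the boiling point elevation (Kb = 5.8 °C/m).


ΔTb = Kb × m × i
= 5.8 × 1.7 × 1
= 9.86 °C

9.86 °C


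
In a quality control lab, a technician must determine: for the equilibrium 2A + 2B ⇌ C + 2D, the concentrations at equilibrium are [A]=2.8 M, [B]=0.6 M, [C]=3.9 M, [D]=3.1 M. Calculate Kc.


Kc = [C][D]^2/([A]^2[B]^2)
= (3.9^1 × 3.1^2)/(2.8^2 × 0.6^2)
= 37.479/2.8224
= 13.28

13.28


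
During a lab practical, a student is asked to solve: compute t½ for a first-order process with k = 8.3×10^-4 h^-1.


t½ = ln2/k = 0.693147/(8.3×10^-4 h^-1)
= 835.1 h

835.1 h


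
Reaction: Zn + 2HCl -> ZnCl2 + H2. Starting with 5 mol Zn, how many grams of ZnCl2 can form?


Mole ratio ZnCl2:Zn = 1:1
n(ZnCl2) = 5 × 1/1 = 5.000 mol
mass = 5.000 × 136.28 = 681.4 g

681.4 g


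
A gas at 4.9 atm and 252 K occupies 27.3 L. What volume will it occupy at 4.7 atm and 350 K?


P1V1/T1 = P2V2/T2
V2 = P1V1T2/(T1P2)
= 4.9×27.3×350/(252×4.7)
= 39.53 L

39.53 L


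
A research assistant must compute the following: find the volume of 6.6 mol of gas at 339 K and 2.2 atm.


PV = nRT  (R = 0.08206 L·atm/(mol·K))
V = nRT/P = 6.6×0.08206×339/2.2
= 83.455 L

83.455 L


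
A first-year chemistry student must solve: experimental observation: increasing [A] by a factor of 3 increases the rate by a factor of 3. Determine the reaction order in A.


rate ∝ [A]^n
3^n = 3 → n = 1
Order in A: 1

1


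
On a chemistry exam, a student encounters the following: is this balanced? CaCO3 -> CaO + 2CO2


Equation: CaCO3 -> CaO + 2CO2
Check atoms: C: 1≠2, Ca: 1=1, O: 3≠5
Not balanced

No, not balanced


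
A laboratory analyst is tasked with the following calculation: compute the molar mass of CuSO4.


M(CuSO4) = 1×63.55 + 1×32.07 + 4×16.0
= 63.55 + 32.07 + 64.0
= 159.62 g/mol

159.62 g/mol


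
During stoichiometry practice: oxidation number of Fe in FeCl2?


x + 2(-1) = 0, so x = +2
Oxidation number: +2

+2


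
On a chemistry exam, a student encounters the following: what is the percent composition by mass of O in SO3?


M(SO3) = 1×32.07 + 3×16.0 = 80.07 g/mol
Mass of O = 3 × 16.0 = 48.00 g/mol
% O = 48.00/80.07 × 100 = 59.95%

59.95%


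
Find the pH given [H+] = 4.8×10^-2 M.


pH = -log10([H+]) = -log10(4.8×10^-2)
= 2 - log10(4.8)
= 2 - 0.68
= 1.32

1.32


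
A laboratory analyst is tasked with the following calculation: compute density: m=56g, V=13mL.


ρ = mass/volume
= 56/13
= 4.308 g/mL

4.308 g/mL


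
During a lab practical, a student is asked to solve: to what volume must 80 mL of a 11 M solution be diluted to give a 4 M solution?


C1V1 = C2V2
11 × 80 = 4 × V2
V2 = 880/4 = 220.0 mL

220.0 mL


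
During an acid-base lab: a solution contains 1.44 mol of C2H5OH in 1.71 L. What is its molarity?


M = n/V = 1.44/1.71 = 0.842 mol/L

0.842 M


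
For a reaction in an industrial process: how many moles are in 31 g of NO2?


M(NO2) = 46.01 g/mol
n = mass/M = 31/46.01 = 0.6738 mol

0.6738 mol


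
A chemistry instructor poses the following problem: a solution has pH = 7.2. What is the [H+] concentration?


[H+] = 10^(-pH) = 10^(-7.2)
= 6.31×10^-8 M

6.31×10^-8 M


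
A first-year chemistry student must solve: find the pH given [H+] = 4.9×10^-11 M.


pH = -log10([H+]) = -log10(4.9×10^-11)
= 11 - log10(4.9)
= 11 - 0.69
= 10.31

10.31


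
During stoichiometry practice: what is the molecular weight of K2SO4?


M(K2SO4) = 2×39.1 + 1×32.07 + 4×16.0
= 78.2 + 32.07 + 64.0
= 174.27 g/mol

174.27 g/mol


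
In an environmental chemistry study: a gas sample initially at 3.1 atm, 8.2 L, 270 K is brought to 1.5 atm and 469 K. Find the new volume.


P1V1/T1 = P2V2/T2
V2 = P1V1T2/(T1P2)
= 3.1×8.2×469/(270×1.5)
= 29.437 L

29.437 L


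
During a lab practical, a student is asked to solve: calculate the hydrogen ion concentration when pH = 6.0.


[H+] = 10^(-pH) = 10^(-6.0)
= 1.0×10^-6 M

1.0×10^-6 M


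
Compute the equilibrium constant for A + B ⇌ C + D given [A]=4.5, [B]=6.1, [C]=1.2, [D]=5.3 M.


Kc = [C][D]/([A][B])
= (1.2^1 × 5.3^1)/(4.5^1 × 6.1^1)
= 6.36/27.45
= 0.2317

0.2317


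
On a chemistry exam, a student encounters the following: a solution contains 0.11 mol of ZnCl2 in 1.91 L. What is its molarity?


M = n/V = 0.11/1.91 = 0.058 mol/L

0.058 M


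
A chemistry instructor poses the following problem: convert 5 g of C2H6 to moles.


M(C2H6) = 30.07 g/mol
n = mass/M = 5/30.07 = 0.1663 mol

0.1663 mol


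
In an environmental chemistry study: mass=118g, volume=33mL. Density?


ρ = mass/volume
= 118/33
= 3.576 g/mL

3.576 g/mL


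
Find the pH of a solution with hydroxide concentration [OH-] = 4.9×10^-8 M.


pOH = -log10([OH-]) = -log10(4.9×10^-8)
= 8 - log10(4.9) = 7.31
pH = 14 - pOH = 14 - 7.31 = 6.69

6.69


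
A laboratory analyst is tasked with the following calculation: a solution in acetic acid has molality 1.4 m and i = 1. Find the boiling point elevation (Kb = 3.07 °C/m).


ΔTb = Kb × m × i
= 3.07 × 1.4 × 1
= 4.298 °C

4.298 °C


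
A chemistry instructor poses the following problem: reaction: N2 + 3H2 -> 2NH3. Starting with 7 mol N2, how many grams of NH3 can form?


Mole ratio NH3:N2 = 2:1
n(NH3) = 7 × 2/1 = 14.000 mol
mass = 14.000 × 17.03 = 238.42 g

238.42 g


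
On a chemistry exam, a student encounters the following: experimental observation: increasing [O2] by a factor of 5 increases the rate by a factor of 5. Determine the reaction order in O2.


rate ∝ [O2]^n
5^n = 5 → n = 1
Order in O2: 1

1


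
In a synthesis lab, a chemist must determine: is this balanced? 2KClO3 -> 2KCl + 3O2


Equation: 2KClO3 -> 2KCl + 3O2
Check atoms: Cl: 2=2, K: 2=2, O: 6=6
Balanced

Yes, balanced


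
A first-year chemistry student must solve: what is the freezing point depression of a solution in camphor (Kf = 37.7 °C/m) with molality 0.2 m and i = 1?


ΔTf = Kf × m × i
= 37.7 × 0.2 × 1
= 7.54 °C

7.54 °C


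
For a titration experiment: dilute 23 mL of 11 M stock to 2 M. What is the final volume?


C1V1 = C2V2
11 × 23 = 2 × V2
V2 = 253/2 = 126.5 mL

126.5 mL


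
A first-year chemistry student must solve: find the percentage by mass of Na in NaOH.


M(NaOH) = 1×22.99 + 1×16.0 + 1×1.008 = 39.998 g/mol
Mass of Na = 1 × 22.99 = 22.99 g/mol
% Na = 22.99/39.998 × 100 = 57.48%

57.48%


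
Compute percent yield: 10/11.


% yield = actual/theoretical × 100
= 10/11 × 100
= 90.91%

90.91%


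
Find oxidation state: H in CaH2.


H with a metal (hydride): -1
Oxidation number: -1

-1


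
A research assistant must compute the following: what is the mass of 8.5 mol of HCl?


M(HCl) = 36.46 g/mol
mass = n × M = 8.5 × 36.46 = 309.91 g

309.91 g


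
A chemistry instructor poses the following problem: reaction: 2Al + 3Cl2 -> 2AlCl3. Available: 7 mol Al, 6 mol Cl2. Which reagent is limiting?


Mole ratio available / coefficient:
  Al: 7/2 = 3.500
  Cl2: 6/3 = 2.000
Smaller ratio is limiting.

Cl2


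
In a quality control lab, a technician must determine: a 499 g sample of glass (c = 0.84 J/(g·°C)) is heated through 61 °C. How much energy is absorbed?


q = mcΔT = 499 × 0.84 × 61
= 25568.76 J

25568.76 J


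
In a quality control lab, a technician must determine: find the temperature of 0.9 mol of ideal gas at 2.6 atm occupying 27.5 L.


PV = nRT  (R = 0.08206 L·atm/(mol·K))
T = PV/(nR) = 2.6×27.5/(0.9×0.08206)
= 71.50/0.073854
= 968.13 K

968.13 K


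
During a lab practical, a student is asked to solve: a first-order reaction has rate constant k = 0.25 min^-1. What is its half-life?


t½ = ln2/k = 0.693147/(0.25 min^-1)
= 2.773 min

2.773 min


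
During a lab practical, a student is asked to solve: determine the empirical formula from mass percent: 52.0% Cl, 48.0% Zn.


Assume 100 g sample. Moles of each element:
  Cl: 52.0/35.45 = 1.467 mol
  Zn: 48.0/65.38 = 0.734 mol
Divide by smallest (0.734):
  Cl: 1.467/0.734 = 2.0
  Zn: 0.734/0.734 = 1.0
Empirical formula: ZnCl2

ZnCl2


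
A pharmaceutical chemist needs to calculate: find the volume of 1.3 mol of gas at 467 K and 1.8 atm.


PV = nRT  (R = 0.08206 L·atm/(mol·K))
V = nRT/P = 1.3×0.08206×467/1.8
= 27.677 L

27.677 L


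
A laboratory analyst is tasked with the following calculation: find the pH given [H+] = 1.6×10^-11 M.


pH = -log10([H+]) = -log10(1.6×10^-11)
= 11 - log10(1.6)
= 11 - 0.2
= 10.8

10.8


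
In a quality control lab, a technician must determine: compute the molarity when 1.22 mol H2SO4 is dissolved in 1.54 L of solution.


M = n/V = 1.22/1.54 = 0.792 mol/L

0.792 M


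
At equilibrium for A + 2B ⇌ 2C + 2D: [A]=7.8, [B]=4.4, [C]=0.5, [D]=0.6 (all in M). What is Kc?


Kc = [C]^2[D]^2/([A][B]^2)
= (0.5^2 × 0.6^2)/(7.8^1 × 4.4^2)
= 0.09/151.008
= 5.960×10^-4

5.960×10^-4


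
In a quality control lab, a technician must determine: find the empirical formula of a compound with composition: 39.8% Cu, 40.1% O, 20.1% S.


Assume 100 g sample. Moles of each element:
  Cu: 39.8/63.55 = 0.626 mol
  O: 40.1/16.0 = 2.506 mol
  S: 20.1/32.07 = 0.627 mol
Divide by smallest (0.626):
  Cu: 0.626/0.626 = 1.0
  O: 2.506/0.626 = 4.0
  S: 0.627/0.626 = 1.0
Empirical formula: CuSO4

CuSO4


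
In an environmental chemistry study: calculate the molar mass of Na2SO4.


M(Na2SO4) = 2×22.99 + 1×32.07 + 4×16.0
= 45.98 + 32.07 + 64.0
= 142.05 g/mol

142.05 g/mol


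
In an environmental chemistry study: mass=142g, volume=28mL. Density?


ρ = mass/volume
= 142/28
= 5.071 g/mL

5.071 g/mL


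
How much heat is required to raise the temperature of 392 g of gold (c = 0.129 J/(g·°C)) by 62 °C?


q = mcΔT = 392 × 0.129 × 62
= 3135.22 J

3135.22 J


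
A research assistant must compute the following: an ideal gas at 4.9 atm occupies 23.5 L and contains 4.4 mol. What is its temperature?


PV = nRT  (R = 0.08206 L·atm/(mol·K))
T = PV/(nR) = 4.9×23.5/(4.4×0.08206)
= 115.15/0.361064
= 318.92 K

318.92 K


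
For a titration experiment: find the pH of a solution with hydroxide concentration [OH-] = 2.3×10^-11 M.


pOH = -log10([OH-]) = -log10(2.3×10^-11)
= 11 - log10(2.3) = 10.64
pH = 14 - pOH = 14 - 10.64 = 3.36

3.36


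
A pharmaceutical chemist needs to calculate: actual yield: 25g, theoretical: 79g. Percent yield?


% yield = actual/theoretical × 100
= 25/79 × 100
= 31.65%

31.65%


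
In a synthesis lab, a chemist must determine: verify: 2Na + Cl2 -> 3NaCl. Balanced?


Equation: 2Na + Cl2 -> 3NaCl
Check atoms: Cl: 2≠3, Na: 2≠3
Not balanced

No, not balanced


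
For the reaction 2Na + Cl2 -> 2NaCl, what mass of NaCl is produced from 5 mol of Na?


Mole ratio NaCl:Na = 2:2
n(NaCl) = 5 × 2/2 = 5.000 mol
mass = 5.000 × 58.44 = 292.2 g

292.2 g


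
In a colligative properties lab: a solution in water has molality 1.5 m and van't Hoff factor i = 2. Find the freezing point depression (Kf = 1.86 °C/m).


ΔTf = Kf × m × i
= 1.86 × 1.5 × 2
= 5.58 °C

5.58 °C


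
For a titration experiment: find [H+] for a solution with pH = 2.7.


[H+] = 10^(-pH) = 10^(-2.7)
= 2.0×10^-3 M

2.0×10^-3 M


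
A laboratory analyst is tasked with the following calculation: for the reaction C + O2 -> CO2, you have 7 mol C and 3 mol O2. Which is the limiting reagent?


Mole ratio available / coefficient:
  C: 7/1 = 7.000
  O2: 3/1 = 3.000
Smaller ratio is limiting.

O2


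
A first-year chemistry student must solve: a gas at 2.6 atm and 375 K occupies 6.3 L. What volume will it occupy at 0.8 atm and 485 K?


P1V1/T1 = P2V2/T2
V2 = P1V1T2/(T1P2)
= 2.6×6.3×485/(375×0.8)
= 26.481 L

26.481 L


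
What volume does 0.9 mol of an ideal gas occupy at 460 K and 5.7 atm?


PV = nRT  (R = 0.08206 L·atm/(mol·K))
V = nRT/P = 0.9×0.08206×460/5.7
= 5.96 L

5.96 L


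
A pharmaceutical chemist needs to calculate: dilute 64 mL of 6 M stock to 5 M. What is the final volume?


C1V1 = C2V2
6 × 64 = 5 × V2
V2 = 384/5 = 76.8 mL

76.8 mL


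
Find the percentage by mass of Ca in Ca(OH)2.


M(Ca(OH)2) = 1×40.08 + 2×16.0 + 2×1.008 = 74.096 g/mol
Mass of Ca = 1 × 40.08 = 40.08 g/mol
% Ca = 40.08/74.096 × 100 = 54.09%

54.09%


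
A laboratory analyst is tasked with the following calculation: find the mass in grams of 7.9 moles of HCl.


M(HCl) = 36.46 g/mol
mass = n × M = 7.9 × 36.46 = 288.03 g

288.03 g


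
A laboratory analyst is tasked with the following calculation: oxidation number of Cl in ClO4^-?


x + 4(-2) = -1, so x = +7
Oxidation number: +7

+7


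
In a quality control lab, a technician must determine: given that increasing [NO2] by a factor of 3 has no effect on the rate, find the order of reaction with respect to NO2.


rate ∝ [NO2]^n
rate ∝ [NO2]^0
Order in NO2: 0

0


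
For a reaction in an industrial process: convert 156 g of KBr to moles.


M(KBr) = 119.0 g/mol
n = mass/M = 156/119.0 = 1.3109 mol

1.3109 mol


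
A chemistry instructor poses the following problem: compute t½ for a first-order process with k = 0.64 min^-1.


t½ = ln2/k = 0.693147/(0.64 min^-1)
= 1.083 min

1.083 min


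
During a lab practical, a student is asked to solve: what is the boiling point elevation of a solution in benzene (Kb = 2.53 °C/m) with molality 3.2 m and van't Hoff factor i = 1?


ΔTb = Kb × m × i
= 2.53 × 3.2 × 1
= 8.096 °C

8.096 °C


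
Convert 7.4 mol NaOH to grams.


M(NaOH) = 40.0 g/mol
mass = n × M = 7.4 × 40.0 = 296.00 g

296.00 g


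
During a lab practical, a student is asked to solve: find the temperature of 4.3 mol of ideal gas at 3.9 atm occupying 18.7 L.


PV = nRT  (R = 0.08206 L·atm/(mol·K))
T = PV/(nR) = 3.9×18.7/(4.3×0.08206)
= 72.93/0.352858
= 206.68 K

206.68 K


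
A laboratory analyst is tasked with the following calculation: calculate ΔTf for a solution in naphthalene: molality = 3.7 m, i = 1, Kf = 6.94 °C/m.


ΔTf = Kf × m × i
= 6.94 × 3.7 × 1
= 25.678 °C

25.678 °C


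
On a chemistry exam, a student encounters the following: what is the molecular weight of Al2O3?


M(Al2O3) = 2×26.98 + 3×16.0
= 53.96 + 48.0
= 101.96 g/mol

101.96 g/mol


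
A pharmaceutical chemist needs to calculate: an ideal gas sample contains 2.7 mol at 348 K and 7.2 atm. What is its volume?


PV = nRT  (R = 0.08206 L·atm/(mol·K))
V = nRT/P = 2.7×0.08206×348/7.2
= 10.709 L

10.709 L


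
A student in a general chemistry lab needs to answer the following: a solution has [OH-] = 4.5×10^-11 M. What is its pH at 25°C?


pOH = -log10([OH-]) = -log10(4.5×10^-11)
= 11 - log10(4.5) = 10.35
pH = 14 - pOH = 14 - 10.35 = 3.65

3.65


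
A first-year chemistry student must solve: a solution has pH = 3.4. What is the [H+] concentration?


[H+] = 10^(-pH) = 10^(-3.4)
= 3.98×10^-4 M

3.98×10^-4 M


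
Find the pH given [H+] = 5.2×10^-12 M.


pH = -log10([H+]) = -log10(5.2×10^-12)
= 12 - log10(5.2)
= 12 - 0.72
= 11.28

11.28


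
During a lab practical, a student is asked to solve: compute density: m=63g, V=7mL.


ρ = mass/volume
= 63/7
= 9.0 g/mL

9.0 g/mL


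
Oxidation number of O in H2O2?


Peroxide: O is -1
Oxidation number: -1

-1


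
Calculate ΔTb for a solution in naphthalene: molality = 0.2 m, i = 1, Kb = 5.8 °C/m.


ΔTb = Kb × m × i
= 5.8 × 0.2 × 1
= 1.16 °C

1.16 °C


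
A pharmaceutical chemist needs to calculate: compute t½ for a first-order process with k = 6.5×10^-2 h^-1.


t½ = ln2/k = 0.693147/(6.5×10^-2 h^-1)
= 10.66 h

10.66 h


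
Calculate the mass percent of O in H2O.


M(H2O) = 2×1.008 + 1×16.0 = 18.016 g/mol
Mass of O = 1 × 16.0 = 16.00 g/mol
% O = 16.00/18.016 × 100 = 88.81%

88.81%


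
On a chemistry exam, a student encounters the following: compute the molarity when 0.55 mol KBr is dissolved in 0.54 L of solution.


M = n/V = 0.55/0.54 = 1.019 mol/L

1.019 M


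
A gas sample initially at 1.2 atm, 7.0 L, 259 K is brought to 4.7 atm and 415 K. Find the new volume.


P1V1/T1 = P2V2/T2
V2 = P1V1T2/(T1P2)
= 1.2×7.0×415/(259×4.7)
= 2.864 L

2.864 L


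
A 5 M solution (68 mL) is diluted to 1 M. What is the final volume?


C1V1 = C2V2
5 × 68 = 1 × V2
V2 = 340/1 = 340.0 mL

340.0 mL


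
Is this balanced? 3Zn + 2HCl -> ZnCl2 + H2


Equation: 3Zn + 2HCl -> ZnCl2 + H2
Check atoms: Cl: 2=2, H: 2=2, Zn: 3≠1
Not balanced

No, not balanced


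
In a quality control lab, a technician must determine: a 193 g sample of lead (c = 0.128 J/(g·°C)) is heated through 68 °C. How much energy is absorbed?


q = mcΔT = 193 × 0.128 × 68
= 1679.87 J

1679.87 J
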